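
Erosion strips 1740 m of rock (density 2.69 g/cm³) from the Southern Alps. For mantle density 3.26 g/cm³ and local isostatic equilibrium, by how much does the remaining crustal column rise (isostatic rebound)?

1440 m

Unloading: uplift u = e ρ_c/ρ_m = 1740 m × 2.69/3.26 = 1440 m.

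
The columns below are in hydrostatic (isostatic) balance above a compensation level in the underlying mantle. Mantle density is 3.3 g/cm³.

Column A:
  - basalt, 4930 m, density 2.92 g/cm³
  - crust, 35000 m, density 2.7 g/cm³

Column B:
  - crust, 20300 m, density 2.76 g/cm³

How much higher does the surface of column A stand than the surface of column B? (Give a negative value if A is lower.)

For any compensation level in the mantle, the mantle terms cancel and isostasy reduces to e = (Σt_A − Σt_B) − (Σ(ρt)_A − Σ(ρt)_B) / ρ_m.
Σt_A = 39930 m; Σt_B = 20300 m; Σ(ρt)_A = 108895.6; Σ(ρt)_B = 56028 (in m·g/cm³).
e = (39930 − 20300) − (108895.6 − 56028) / 3.3 = 3610 m.

3610 m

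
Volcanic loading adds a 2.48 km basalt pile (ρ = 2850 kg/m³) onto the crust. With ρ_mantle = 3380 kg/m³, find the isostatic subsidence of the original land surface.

2.09 km

Subaerial loading: s = t ρ_load / ρ_m.
s = 2.48 km × 2850/3380 = 2.09 km.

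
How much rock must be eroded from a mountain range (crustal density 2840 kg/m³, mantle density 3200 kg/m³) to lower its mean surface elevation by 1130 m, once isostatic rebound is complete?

10000 m

Net drop Δ = e − u = e − e ρ_c/ρ_m = e (ρ_m − ρ_c)/ρ_m.
e = Δ ρ_m/(ρ_m − ρ_c) = 1130 m × 3200/360 = 10000 m.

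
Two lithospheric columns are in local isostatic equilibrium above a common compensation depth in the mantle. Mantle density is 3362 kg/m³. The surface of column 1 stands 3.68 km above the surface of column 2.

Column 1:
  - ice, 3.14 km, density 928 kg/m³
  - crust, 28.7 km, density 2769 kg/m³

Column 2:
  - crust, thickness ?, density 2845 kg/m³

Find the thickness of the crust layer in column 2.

Take the compensation level at the base of the deeper column (depth z_c below the surface of column 1) and equate Σ ρ_i t_i down to z_c; mantle fills any gap and the z_c terms cancel.
Column 1: 3.14×928 + 28.7×2769 + (z_c − 31.84)×3362
Column 2: 3.68×0 + x×2845 + (z_c − 3.68 − 0 − x)×3362
The z_c×3362 term appears on both sides and cancels. Collect the known terms of each column as K = Σ(ρt)_known − 3362 × (depth of known layers): K_1 = 82384.22 − 3362×31.84 = −24661.86; K_2 = 0 − 3362×(3.68 + 0) = −12372.16.
Balance: K_1 = K_2 − x×(3362 − 2845), so x = (K_2 − K_1)/(3362 − 2845) = 12289.7/517 = 23.8 km.

23.8 km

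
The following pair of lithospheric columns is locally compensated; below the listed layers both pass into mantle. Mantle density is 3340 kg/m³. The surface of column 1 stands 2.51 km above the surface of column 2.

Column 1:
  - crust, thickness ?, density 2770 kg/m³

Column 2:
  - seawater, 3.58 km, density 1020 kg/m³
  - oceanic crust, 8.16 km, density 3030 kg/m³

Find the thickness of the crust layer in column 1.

Take the compensation level at the base of the deeper column (depth z_c below the surface of column 1) and equate Σ ρ_i t_i down to z_c; mantle fills any gap and the z_c terms cancel.
Column 1: x×2770 + (z_c − 0 − x)×3340
Column 2: 2.51×0 + 3.58×1020 + 8.16×3030 + (z_c − 2.51 − 11.74)×3340
The z_c×3340 term appears on both sides and cancels. Collect the known terms of each column as K = Σ(ρt)_known − 3340 × (depth of known layers): K_1 = 0 − 3340×0 = 0; K_2 = 28376.4 − 3340×(2.51 + 11.74) = −19218.6.
Balance: K_1 − x×(3340 − 2770) = K_2, so x = (K_1 − K_2)/(3340 − 2770) = 19218.6/570 = 33.7 km.

33.7 km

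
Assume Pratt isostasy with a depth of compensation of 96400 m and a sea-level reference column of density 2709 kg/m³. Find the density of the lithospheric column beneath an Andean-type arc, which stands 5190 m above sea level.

Pratt balance: ρ_ref D = ρ (D + h).
ρ = ρ_ref D/(D + h) = 2709 × 96400 m/(96400 m + 5190 m) = 2570 kg/m³.

2570 kg/m³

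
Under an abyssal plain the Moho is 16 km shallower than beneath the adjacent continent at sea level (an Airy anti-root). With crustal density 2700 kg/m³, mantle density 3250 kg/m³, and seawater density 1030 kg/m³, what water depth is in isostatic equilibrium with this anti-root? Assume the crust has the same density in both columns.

Replacing a thickness d of crust by seawater at the top must be balanced by replacing crust with mantle at the base: d (ρ_c − ρ_w) = a (ρ_m − ρ_c).
d = a (ρ_m − ρ_c)/(ρ_c − ρ_w) = 16 km × 550/1670 = 5.27 km.

5.27 km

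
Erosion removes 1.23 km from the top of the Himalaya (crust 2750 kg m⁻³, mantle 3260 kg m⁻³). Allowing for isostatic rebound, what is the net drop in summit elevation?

Rebound u = e ρ_c/ρ_m = 1.23 km × 2750/3260 = 1.038 km.
Net surface drop = e − u = 1.23 km − 1.038 km = e (ρ_m − ρ_c)/ρ_m = 0.192 km.

0.192 km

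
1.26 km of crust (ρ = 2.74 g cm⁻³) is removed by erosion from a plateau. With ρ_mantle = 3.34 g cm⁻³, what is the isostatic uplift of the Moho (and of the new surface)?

1.03 km

Unloading: uplift u = e ρ_c/ρ_m = 1.26 km × 2.74/3.34 = 1.03 km.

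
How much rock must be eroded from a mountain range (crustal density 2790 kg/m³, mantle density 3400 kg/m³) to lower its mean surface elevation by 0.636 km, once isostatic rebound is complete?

3.54 km

Net drop Δ = e − u = e − e ρ_c/ρ_m = e (ρ_m − ρ_c)/ρ_m.
e = Δ ρ_m/(ρ_m − ρ_c) = 0.636 km × 3400/610 = 3.54 km.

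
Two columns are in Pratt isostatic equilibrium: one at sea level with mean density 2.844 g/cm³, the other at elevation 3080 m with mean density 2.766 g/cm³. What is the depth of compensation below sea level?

109000 m

ρ_ref D = ρ (D + h) → D (ρ_ref − ρ) = ρ h.
D = ρ h/(ρ_ref − ρ) = 2.766 × 3080 m/(2.844 − 2.766) = 109000 m.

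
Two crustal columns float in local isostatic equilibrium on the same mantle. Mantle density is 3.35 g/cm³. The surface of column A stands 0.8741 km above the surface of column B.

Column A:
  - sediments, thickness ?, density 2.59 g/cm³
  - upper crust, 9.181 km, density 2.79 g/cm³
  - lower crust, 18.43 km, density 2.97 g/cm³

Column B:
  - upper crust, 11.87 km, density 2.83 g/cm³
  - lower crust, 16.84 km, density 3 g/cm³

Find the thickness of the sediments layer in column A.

Take the compensation level at the base of the deeper column (depth z_c below the surface of column A) and equate Σ ρ_i t_i down to z_c; mantle fills any gap and the z_c terms cancel.
Column A: x×2.59 + 9.181×2.79 + 18.43×2.97 + (z_c − 27.611 − x)×3.35
Column B: 0.8741×0 + 11.87×2.83 + 16.84×3 + (z_c − 0.8741 − 28.71)×3.35
The z_c×3.35 term appears on both sides and cancels. Collect the known terms of each column as K = Σ(ρt)_known − 3.35 × (depth of known layers): K_A = 80.35209 − 3.35×27.611 = −12.14476; K_B = 84.1121 − 3.35×(0.8741 + 28.71) = −14.994635.
Balance: K_A − x×(3.35 − 2.59) = K_B, so x = (K_A − K_B)/(3.35 − 2.59) = 2.84987/0.76 = 3.75 km.

3.75 km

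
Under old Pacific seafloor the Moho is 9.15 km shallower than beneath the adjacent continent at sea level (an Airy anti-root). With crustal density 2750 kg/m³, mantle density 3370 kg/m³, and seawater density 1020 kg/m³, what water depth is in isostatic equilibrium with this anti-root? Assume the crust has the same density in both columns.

Replacing a thickness d of crust by seawater at the top must be balanced by replacing crust with mantle at the base: d (ρ_c − ρ_w) = a (ρ_m − ρ_c).
d = a (ρ_m − ρ_c)/(ρ_c − ρ_w) = 9.15 km × 620/1730 = 3.28 km.

3.28 km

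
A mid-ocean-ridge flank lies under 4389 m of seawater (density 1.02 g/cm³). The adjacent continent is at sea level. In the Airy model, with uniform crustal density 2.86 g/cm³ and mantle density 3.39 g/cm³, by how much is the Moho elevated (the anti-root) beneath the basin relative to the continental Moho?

15200 m

By Archimedes' principle applied to the lithosphere: replacing crust with seawater at the top is compensated by replacing crust with mantle at the base: d (ρ_c − ρ_w) = a (ρ_m − ρ_c).
a = d (ρ_c − ρ_w)/(ρ_m − ρ_c) = 4389 m × 1.84/0.53 = 15200 m.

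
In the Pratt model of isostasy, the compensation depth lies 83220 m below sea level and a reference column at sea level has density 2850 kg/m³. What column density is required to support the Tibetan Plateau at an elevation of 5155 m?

2680 kg/m³

Pratt balance: ρ_ref D = ρ (D + h).
ρ = ρ_ref D/(D + h) = 2850 × 83220 m/(83220 m + 5155 m) = 2680 kg/m³.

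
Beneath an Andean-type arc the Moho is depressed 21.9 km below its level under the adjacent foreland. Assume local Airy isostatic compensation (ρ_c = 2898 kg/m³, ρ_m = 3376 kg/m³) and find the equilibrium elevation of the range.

3.61 km

In Airy isostatic equilibrium: ρ_c h = (ρ_m − ρ_c) r.
h = r (ρ_m − ρ_c) / ρ_c = 21.9 km × (3376 − 2898) / 2898 = 3.61 km.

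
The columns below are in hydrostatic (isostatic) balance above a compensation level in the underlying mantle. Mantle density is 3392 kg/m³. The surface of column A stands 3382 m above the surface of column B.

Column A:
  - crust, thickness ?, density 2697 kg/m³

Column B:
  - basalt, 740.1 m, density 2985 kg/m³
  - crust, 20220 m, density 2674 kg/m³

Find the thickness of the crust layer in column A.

37800 m

Take the compensation level at the base of the deeper column (depth z_c below the surface of column A) and equate Σ ρ_i t_i down to z_c; mantle fills any gap and the z_c terms cancel.
Column A: x×2697 + (z_c − 0 − x)×3392
Column B: 3382×0 + 740.1×2985 + 20220×2674 + (z_c − 3382 − 20960.1)×3392
The z_c×3392 term appears on both sides and cancels. Collect the known terms of each column as K = Σ(ρt)_known − 3392 × (depth of known layers): K_A = 0 − 3392×0 = 0; K_B = 56277478.5 − 3392×(3382 + 20960.1) = −26290924.7.
Balance: K_A − x×(3392 − 2697) = K_B, so x = (K_A − K_B)/(3392 − 2697) = 26290900/695 = 37800 m.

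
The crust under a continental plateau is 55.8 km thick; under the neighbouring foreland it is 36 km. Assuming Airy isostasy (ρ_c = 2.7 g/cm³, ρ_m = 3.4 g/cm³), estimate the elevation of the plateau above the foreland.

4.08 km

Excess crust Δ = 55.8 km − 36 km = 19.8 km, split between elevation h and root r with h + r = Δ.
Airy balance ρ_c h = (ρ_m − ρ_c) r gives r = h ρ_c/(ρ_m − ρ_c), so h (1 + ρ_c/(ρ_m − ρ_c)) = Δ, i.e. h = Δ (ρ_m − ρ_c)/ρ_m.
h = 19.8 km × 0.7/3.4 = 4.08 km.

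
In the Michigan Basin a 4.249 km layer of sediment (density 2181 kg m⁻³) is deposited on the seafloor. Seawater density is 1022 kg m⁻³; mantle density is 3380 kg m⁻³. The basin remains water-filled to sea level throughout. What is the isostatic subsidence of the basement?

2.09 km

Submarine loading: the sediment displaces seawater, and the subsidence is in turn flooded, so s (ρ_m − ρ_w) = t (ρ_sed − ρ_w).
s = 4.249 km × (2181 − 1022) / (3380 − 1022) = 2.09 km.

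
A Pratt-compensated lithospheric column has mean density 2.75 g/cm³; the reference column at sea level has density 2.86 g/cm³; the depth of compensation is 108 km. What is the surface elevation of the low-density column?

4.32 km

ρ_ref D = ρ (D + h) → h = D (ρ_ref − ρ)/ρ.
h = 108 km × (2.86 − 2.75)/2.75 = 4.32 km.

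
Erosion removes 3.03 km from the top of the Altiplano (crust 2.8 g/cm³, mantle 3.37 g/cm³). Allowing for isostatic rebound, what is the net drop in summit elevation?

Rebound u = e ρ_c/ρ_m = 3.03 km × 2.8/3.37 = 2.518 km.
Net surface drop = e − u = 3.03 km − 2.518 km = e (ρ_m − ρ_c)/ρ_m = 0.512 km.

0.512 km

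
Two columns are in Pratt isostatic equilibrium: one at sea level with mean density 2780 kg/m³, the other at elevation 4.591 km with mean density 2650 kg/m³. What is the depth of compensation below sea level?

ρ_ref D = ρ (D + h) → D (ρ_ref − ρ) = ρ h.
D = ρ h/(ρ_ref − ρ) = 2650 × 4.591 km/(2780 − 2650) = 93.6 km.

93.6 km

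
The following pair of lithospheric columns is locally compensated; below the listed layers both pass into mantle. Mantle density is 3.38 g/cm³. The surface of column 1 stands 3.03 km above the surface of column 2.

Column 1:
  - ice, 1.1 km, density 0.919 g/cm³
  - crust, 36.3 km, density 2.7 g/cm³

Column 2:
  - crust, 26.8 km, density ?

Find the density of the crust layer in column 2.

Take the compensation level at the base of the deeper column (depth z_c below the surface of column 1) and equate Σ ρ_i t_i down to z_c; mantle fills any gap and the z_c terms cancel.
Column 1: 1.1×0.919 + 36.3×2.7 + (z_c − 37.4)×3.38
Column 2: 3.03×0 + 26.8×ρ + (z_c − 3.03 − 26.8)×3.38
The z_c×3.38 term appears on both sides and cancels. Collect the known terms of each column as K = Σ(ρt)_known − 3.38 × (depth of known layers): K_1 = 99.0209 − 3.38×37.4 = −27.3911; K_2 = 0 − 3.38×(3.03 + 26.8) = −100.8254.
Balance: K_1 = K_2 + 26.8×ρ, so ρ = (K_1 − K_2)/26.8 = 73.4343/26.8 = 2.74 g/cm³.

2.74 g/cm³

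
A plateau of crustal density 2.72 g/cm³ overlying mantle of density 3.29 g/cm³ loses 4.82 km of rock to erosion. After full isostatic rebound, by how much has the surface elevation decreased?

0.835 km

Rebound u = e ρ_c/ρ_m = 4.82 km × 2.72/3.29 = 3.985 km.
Net surface drop = e − u = 4.82 km − 3.985 km = e (ρ_m − ρ_c)/ρ_m = 0.835 km.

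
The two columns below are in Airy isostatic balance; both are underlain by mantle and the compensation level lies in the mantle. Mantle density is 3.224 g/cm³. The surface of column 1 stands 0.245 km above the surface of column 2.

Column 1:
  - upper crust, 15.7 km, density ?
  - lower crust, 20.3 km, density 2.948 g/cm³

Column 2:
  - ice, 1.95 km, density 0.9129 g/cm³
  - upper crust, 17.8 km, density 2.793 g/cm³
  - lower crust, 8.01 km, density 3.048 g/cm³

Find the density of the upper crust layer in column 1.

2.67 g/cm³

Take the compensation level at the base of the deeper column (depth z_c below the surface of column 1) and equate Σ ρ_i t_i down to z_c; mantle fills any gap and the z_c terms cancel.
Column 1: 15.7×ρ + 20.3×2.948 + (z_c − 36)×3.224
Column 2: 0.245×0 + 1.95×0.9129 + 17.8×2.793 + 8.01×3.048 + (z_c − 0.245 − 27.76)×3.224
The z_c×3.224 term appears on both sides and cancels. Collect the known terms of each column as K = Σ(ρt)_known − 3.224 × (depth of known layers): K_1 = 59.8444 − 3.224×36 = −56.2196; K_2 = 75.910035 − 3.224×(0.245 + 27.76) = −14.378085.
Balance: K_1 + 15.7×ρ = K_2, so ρ = (K_2 − K_1)/15.7 = 41.8415/15.7 = 2.67 g/cm³.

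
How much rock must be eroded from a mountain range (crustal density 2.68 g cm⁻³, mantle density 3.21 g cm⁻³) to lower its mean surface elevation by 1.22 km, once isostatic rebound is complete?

7.39 km

Net drop Δ = e − u = e − e ρ_c/ρ_m = e (ρ_m − ρ_c)/ρ_m.
e = Δ ρ_m/(ρ_m − ρ_c) = 1.22 km × 3.21/0.53 = 7.39 km.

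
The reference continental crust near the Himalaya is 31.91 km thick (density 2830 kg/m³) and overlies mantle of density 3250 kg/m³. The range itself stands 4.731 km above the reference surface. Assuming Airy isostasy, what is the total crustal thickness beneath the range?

68.5 km

Root depth r = h ρ_c / (ρ_m − ρ_c) = 4.731 km × 2830 / 420 = 31.88 km.
Total thickness = T + h + r = 31.91 km + 4.731 km + 31.88 km = 68.5 km.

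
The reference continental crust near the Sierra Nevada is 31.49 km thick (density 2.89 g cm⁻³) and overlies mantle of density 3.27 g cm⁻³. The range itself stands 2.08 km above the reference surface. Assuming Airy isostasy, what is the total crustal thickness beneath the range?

Root depth r = h ρ_c / (ρ_m − ρ_c) = 2.08 km × 2.89 / 0.38 = 15.82 km.
Total thickness = T + h + r = 31.49 km + 2.08 km + 15.82 km = 49.4 km.

49.4 km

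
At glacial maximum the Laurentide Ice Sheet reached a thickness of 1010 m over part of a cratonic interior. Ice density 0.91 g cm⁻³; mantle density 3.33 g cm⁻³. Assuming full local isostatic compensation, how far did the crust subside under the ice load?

276 m

Balancing pressure at the compensation depth: the ice load ρ_ice t is balanced by mantle displaced below, ρ_m s.
s = t ρ_ice / ρ_m = 1010 m × 0.91/3.33 = 276 m.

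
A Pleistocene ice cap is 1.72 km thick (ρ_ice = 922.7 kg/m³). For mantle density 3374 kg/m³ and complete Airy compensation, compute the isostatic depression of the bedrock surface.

For local isostatic compensation: the ice load ρ_ice t is balanced by mantle displaced below, ρ_m s.
s = t ρ_ice / ρ_m = 1.72 km × 922.7/3374 = 0.47 km.

0.47 km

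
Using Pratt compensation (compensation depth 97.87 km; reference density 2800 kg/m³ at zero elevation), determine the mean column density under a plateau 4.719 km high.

Pratt balance: ρ_ref D = ρ (D + h).
ρ = ρ_ref D/(D + h) = 2800 × 97.87 km/(97.87 km + 4.719 km) = 2670 kg/m³.

2670 kg/m³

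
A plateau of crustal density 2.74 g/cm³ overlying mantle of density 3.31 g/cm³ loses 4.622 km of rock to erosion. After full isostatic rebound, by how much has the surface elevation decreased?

0.796 km

Rebound u = e ρ_c/ρ_m = 4.622 km × 2.74/3.31 = 3.826 km.
Net surface drop = e − u = 4.622 km − 3.826 km = e (ρ_m − ρ_c)/ρ_m = 0.796 km.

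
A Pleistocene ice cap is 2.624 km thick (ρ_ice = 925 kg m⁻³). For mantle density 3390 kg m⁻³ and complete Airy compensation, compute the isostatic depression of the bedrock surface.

By Archimedes' principle applied to the lithosphere: the ice load ρ_ice t is balanced by mantle displaced below, ρ_m s.
s = t ρ_ice / ρ_m = 2.624 km × 925/3390 = 0.716 km.

0.716 km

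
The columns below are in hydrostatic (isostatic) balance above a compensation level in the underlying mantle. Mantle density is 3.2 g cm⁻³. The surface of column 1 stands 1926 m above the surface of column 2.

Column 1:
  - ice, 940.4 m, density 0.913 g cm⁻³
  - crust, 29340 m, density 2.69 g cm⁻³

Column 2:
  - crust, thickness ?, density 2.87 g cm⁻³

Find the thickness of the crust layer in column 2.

33200 m

Take the compensation level at the base of the deeper column (depth z_c below the surface of column 1) and equate Σ ρ_i t_i down to z_c; mantle fills any gap and the z_c terms cancel.
Column 1: 940.4×0.913 + 29340×2.69 + (z_c − 30280.4)×3.2
Column 2: 1926×0 + x×2.87 + (z_c − 1926 − 0 − x)×3.2
The z_c×3.2 term appears on both sides and cancels. Collect the known terms of each column as K = Σ(ρt)_known − 3.2 × (depth of known layers): K_1 = 79783.1852 − 3.2×30280.4 = −17114.0948; K_2 = 0 − 3.2×(1926 + 0) = −6163.2.
Balance: K_1 = K_2 − x×(3.2 − 2.87), so x = (K_2 − K_1)/(3.2 − 2.87) = 10950.9/0.33 = 33200 m.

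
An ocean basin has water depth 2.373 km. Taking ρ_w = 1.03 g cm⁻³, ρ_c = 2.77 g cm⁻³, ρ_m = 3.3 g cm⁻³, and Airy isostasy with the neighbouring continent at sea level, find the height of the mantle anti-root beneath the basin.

Balancing pressure at the compensation depth: replacing crust with seawater at the top is compensated by replacing crust with mantle at the base: d (ρ_c − ρ_w) = a (ρ_m − ρ_c).
a = d (ρ_c − ρ_w)/(ρ_m − ρ_c) = 2.373 km × 1.74/0.53 = 7.79 km.

7.79 km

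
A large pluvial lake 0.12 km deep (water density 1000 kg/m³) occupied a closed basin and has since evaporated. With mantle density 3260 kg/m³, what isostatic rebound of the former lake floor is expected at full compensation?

u = d ρ_w/ρ_m = 0.12 km × 1000/3260 = 0.0368 km.

0.0368 km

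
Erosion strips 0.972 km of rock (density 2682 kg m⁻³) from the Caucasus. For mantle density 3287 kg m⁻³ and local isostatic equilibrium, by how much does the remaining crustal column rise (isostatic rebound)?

0.793 km

Unloading: uplift u = e ρ_c/ρ_m = 0.972 km × 2682/3287 = 0.793 km.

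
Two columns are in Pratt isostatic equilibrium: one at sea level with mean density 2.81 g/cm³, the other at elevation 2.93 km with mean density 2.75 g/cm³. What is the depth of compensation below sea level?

134 km

ρ_ref D = ρ (D + h) → D (ρ_ref − ρ) = ρ h.
D = ρ h/(ρ_ref − ρ) = 2.75 × 2.93 km/(2.81 − 2.75) = 134 km.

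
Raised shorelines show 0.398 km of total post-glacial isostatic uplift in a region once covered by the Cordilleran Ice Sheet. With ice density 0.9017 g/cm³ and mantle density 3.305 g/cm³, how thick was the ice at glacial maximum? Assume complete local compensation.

1.46 km

u = t ρ_ice/ρ_m → t = u ρ_m/ρ_ice = 0.398 km × 3.305/0.9017 = 1.46 km.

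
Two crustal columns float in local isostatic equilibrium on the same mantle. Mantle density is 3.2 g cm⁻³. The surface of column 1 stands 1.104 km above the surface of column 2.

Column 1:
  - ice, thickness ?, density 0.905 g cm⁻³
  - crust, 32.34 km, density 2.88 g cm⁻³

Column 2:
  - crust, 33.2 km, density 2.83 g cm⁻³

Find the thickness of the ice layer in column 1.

2.38 km

Take the compensation level at the base of the deeper column (depth z_c below the surface of column 1) and equate Σ ρ_i t_i down to z_c; mantle fills any gap and the z_c terms cancel.
Column 1: x×0.905 + 32.34×2.88 + (z_c − 32.34 − x)×3.2
Column 2: 1.104×0 + 33.2×2.83 + (z_c − 1.104 − 33.2)×3.2
The z_c×3.2 term appears on both sides and cancels. Collect the known terms of each column as K = Σ(ρt)_known − 3.2 × (depth of known layers): K_1 = 93.1392 − 3.2×32.34 = −10.3488; K_2 = 93.956 − 3.2×(1.104 + 33.2) = −15.8168.
Balance: K_1 − x×(3.2 − 0.905) = K_2, so x = (K_1 − K_2)/(3.2 − 0.905) = 5.468/2.295 = 2.38 km.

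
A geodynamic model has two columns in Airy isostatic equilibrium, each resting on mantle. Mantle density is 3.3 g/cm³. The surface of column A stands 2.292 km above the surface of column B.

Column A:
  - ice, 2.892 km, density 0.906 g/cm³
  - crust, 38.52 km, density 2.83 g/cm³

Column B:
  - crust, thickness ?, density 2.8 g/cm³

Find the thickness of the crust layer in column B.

34.9 km

Take the compensation level at the base of the deeper column (depth z_c below the surface of column A) and equate Σ ρ_i t_i down to z_c; mantle fills any gap and the z_c terms cancel.
Column A: 2.892×0.906 + 38.52×2.83 + (z_c − 41.412)×3.3
Column B: 2.292×0 + x×2.8 + (z_c − 2.292 − 0 − x)×3.3
The z_c×3.3 term appears on both sides and cancels. Collect the known terms of each column as K = Σ(ρt)_known − 3.3 × (depth of known layers): K_A = 111.631752 − 3.3×41.412 = −25.027848; K_B = 0 − 3.3×(2.292 + 0) = −7.5636.
Balance: K_A = K_B − x×(3.3 − 2.8), so x = (K_B − K_A)/(3.3 − 2.8) = 17.4642/0.5 = 34.9 km.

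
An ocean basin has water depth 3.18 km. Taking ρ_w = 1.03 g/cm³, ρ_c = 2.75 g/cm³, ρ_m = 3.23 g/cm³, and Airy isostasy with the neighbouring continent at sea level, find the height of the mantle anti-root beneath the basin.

Equating mass per unit area of the two columns: replacing crust with seawater at the top is compensated by replacing crust with mantle at the base: d (ρ_c − ρ_w) = a (ρ_m − ρ_c).
a = d (ρ_c − ρ_w)/(ρ_m − ρ_c) = 3.18 km × 1.72/0.48 = 11.4 km.

11.4 km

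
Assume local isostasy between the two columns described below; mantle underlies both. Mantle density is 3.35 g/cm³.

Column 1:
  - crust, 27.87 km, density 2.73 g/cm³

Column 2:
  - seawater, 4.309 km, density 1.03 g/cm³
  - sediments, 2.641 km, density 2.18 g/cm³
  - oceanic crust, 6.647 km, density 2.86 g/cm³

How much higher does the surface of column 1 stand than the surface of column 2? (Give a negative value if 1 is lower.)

0.279 km

For any compensation level in the mantle, the mantle terms cancel and isostasy reduces to e = (Σt_1 − Σt_2) − (Σ(ρt)_1 − Σ(ρt)_2) / ρ_m.
Σt_1 = 27.87 km; Σt_2 = 13.597 km; Σ(ρt)_1 = 76.0851; Σ(ρt)_2 = 29.20607 (in km·g/cm³).
e = (27.87 − 13.597) − (76.0851 − 29.20607) / 3.35 = 0.279 km.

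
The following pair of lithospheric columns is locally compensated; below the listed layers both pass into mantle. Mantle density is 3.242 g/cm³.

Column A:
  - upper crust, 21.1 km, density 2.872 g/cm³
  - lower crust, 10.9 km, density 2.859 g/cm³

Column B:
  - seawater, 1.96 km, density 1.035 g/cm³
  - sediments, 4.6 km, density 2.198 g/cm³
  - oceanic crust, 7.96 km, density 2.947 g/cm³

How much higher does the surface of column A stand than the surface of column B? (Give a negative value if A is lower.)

0.156 km

For any compensation level in the mantle, the mantle terms cancel and isostasy reduces to e = (Σt_A − Σt_B) − (Σ(ρt)_A − Σ(ρt)_B) / ρ_m.
Σt_A = 32 km; Σt_B = 14.52 km; Σ(ρt)_A = 91.7623; Σ(ρt)_B = 35.59752 (in km·g/cm³).
e = (32 − 14.52) − (91.7623 − 35.59752) / 3.242 = 0.156 km.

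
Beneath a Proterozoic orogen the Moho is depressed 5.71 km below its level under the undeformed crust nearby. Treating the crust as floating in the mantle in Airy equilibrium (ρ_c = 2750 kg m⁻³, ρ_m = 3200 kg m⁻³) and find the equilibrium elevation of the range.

0.934 km

For local isostatic compensation: ρ_c h = (ρ_m − ρ_c) r.
h = r (ρ_m − ρ_c) / ρ_c = 5.71 km × (3200 − 2750) / 2750 = 0.934 km.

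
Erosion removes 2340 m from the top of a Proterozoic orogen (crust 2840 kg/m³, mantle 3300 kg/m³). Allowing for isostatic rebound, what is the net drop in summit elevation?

Rebound u = e ρ_c/ρ_m = 2340 m × 2840/3300 = 2014 m.
Net surface drop = e − u = 2340 m − 2014 m = e (ρ_m − ρ_c)/ρ_m = 326 m.

326 m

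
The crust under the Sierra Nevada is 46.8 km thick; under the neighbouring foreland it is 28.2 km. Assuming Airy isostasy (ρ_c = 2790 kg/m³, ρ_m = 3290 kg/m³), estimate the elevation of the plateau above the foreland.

2.83 km

Excess crust Δ = 46.8 km − 28.2 km = 18.6 km, split between elevation h and root r with h + r = Δ.
Airy balance ρ_c h = (ρ_m − ρ_c) r gives r = h ρ_c/(ρ_m − ρ_c), so h (1 + ρ_c/(ρ_m − ρ_c)) = Δ, i.e. h = Δ (ρ_m − ρ_c)/ρ_m.
h = 18.6 km × 500/3290 = 2.83 km.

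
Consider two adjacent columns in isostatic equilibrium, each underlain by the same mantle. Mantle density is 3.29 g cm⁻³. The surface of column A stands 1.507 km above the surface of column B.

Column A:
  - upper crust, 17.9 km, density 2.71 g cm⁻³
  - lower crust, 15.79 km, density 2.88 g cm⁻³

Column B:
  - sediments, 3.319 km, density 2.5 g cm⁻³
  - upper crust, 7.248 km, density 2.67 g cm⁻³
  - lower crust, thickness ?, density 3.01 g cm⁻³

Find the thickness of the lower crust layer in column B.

Take the compensation level at the base of the deeper column (depth z_c below the surface of column A) and equate Σ ρ_i t_i down to z_c; mantle fills any gap and the z_c terms cancel.
Column A: 17.9×2.71 + 15.79×2.88 + (z_c − 33.69)×3.29
Column B: 1.507×0 + 3.319×2.5 + 7.248×2.67 + x×3.01 + (z_c − 1.507 − 10.567 − x)×3.29
The z_c×3.29 term appears on both sides and cancels. Collect the known terms of each column as K = Σ(ρt)_known − 3.29 × (depth of known layers): K_A = 93.9842 − 3.29×33.69 = −16.8559; K_B = 27.64966 − 3.29×(1.507 + 10.567) = −12.0738.
Balance: K_A = K_B − x×(3.29 − 3.01), so x = (K_B − K_A)/(3.29 − 3.01) = 4.7821/0.28 = 17.1 km.

17.1 km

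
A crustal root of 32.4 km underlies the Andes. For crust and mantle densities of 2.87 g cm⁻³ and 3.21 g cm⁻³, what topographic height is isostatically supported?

3.84 km

For local isostatic compensation: ρ_c h = (ρ_m − ρ_c) r.
h = r (ρ_m − ρ_c) / ρ_c = 32.4 km × (3.21 − 2.87) / 2.87 = 3.84 km.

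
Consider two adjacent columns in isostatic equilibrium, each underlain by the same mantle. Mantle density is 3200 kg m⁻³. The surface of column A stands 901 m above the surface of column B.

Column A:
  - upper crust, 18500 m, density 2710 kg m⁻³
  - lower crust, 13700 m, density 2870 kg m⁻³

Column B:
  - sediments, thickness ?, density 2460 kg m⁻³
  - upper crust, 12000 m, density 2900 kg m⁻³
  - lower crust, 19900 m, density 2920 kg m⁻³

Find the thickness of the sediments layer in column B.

2070 m

Take the compensation level at the base of the deeper column (depth z_c below the surface of column A) and equate Σ ρ_i t_i down to z_c; mantle fills any gap and the z_c terms cancel.
Column A: 18500×2710 + 13700×2870 + (z_c − 32200)×3200
Column B: 901×0 + x×2460 + 12000×2900 + 19900×2920 + (z_c − 901 − 31900 − x)×3200
The z_c×3200 term appears on both sides and cancels. Collect the known terms of each column as K = Σ(ρt)_known − 3200 × (depth of known layers): K_A = 89454000 − 3200×32200 = −13586000; K_B = 92908000 − 3200×(901 + 31900) = −12055200.
Balance: K_A = K_B − x×(3200 − 2460), so x = (K_B − K_A)/(3200 − 2460) = 1530800/740 = 2070 m.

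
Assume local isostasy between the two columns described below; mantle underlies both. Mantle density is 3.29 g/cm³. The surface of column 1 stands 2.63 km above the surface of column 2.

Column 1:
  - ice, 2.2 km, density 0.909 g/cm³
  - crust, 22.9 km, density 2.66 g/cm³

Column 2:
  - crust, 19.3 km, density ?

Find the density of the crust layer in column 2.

2.72 g/cm³

Take the compensation level at the base of the deeper column (depth z_c below the surface of column 1) and equate Σ ρ_i t_i down to z_c; mantle fills any gap and the z_c terms cancel.
Column 1: 2.2×0.909 + 22.9×2.66 + (z_c − 25.1)×3.29
Column 2: 2.63×0 + 19.3×ρ + (z_c − 2.63 − 19.3)×3.29
The z_c×3.29 term appears on both sides and cancels. Collect the known terms of each column as K = Σ(ρt)_known − 3.29 × (depth of known layers): K_1 = 62.9138 − 3.29×25.1 = −19.6652; K_2 = 0 − 3.29×(2.63 + 19.3) = −72.1497.
Balance: K_1 = K_2 + 19.3×ρ, so ρ = (K_1 − K_2)/19.3 = 52.4845/19.3 = 2.72 g/cm³.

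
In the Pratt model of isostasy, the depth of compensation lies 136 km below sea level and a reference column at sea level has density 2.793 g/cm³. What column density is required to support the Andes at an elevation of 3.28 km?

2.73 g/cm³

Pratt balance: ρ_ref D = ρ (D + h).
ρ = ρ_ref D/(D + h) = 2.793 × 136 km/(136 km + 3.28 km) = 2.73 g/cm³.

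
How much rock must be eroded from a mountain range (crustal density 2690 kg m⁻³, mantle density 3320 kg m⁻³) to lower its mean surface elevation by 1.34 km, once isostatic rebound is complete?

7.06 km

Net drop Δ = e − u = e − e ρ_c/ρ_m = e (ρ_m − ρ_c)/ρ_m.
e = Δ ρ_m/(ρ_m − ρ_c) = 1.34 km × 3320/630 = 7.06 km.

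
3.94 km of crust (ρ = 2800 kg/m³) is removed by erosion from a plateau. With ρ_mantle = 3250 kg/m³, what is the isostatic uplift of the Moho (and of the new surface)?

3.39 km

Unloading: uplift u = e ρ_c/ρ_m = 3.94 km × 2800/3250 = 3.39 km.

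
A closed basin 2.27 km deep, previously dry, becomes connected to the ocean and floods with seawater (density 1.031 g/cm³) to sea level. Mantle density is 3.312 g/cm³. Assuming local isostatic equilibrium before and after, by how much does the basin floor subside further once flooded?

After flooding the water column is d + s deep. Its weight must equal the weight of mantle displaced by the extra subsidence s: (d + s) ρ_w = s ρ_m.
s = d ρ_w / (ρ_m − ρ_w) = 2.27 km × 1.031/(3.312 − 1.031) = 1.03 km.

1.03 km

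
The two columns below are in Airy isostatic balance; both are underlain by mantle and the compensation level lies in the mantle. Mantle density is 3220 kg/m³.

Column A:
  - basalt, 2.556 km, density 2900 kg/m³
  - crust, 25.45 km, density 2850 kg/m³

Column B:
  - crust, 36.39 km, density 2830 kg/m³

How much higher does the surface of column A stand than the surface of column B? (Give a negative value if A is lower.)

−1.23 km

For any compensation level in the mantle, the mantle terms cancel and isostasy reduces to e = (Σt_A − Σt_B) − (Σ(ρt)_A − Σ(ρt)_B) / ρ_m.
Σt_A = 28.006 km; Σt_B = 36.39 km; Σ(ρt)_A = 79944.9; Σ(ρt)_B = 102983.7 (in km·kg/m³).
e = (28.006 − 36.39) − (79944.9 − 102983.7) / 3220 = −1.23 km.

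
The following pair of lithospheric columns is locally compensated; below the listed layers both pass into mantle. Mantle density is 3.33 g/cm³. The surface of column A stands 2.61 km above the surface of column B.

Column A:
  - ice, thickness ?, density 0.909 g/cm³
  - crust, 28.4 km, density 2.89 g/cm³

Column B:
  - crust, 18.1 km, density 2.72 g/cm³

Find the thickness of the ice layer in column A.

Take the compensation level at the base of the deeper column (depth z_c below the surface of column A) and equate Σ ρ_i t_i down to z_c; mantle fills any gap and the z_c terms cancel.
Column A: x×0.909 + 28.4×2.89 + (z_c − 28.4 − x)×3.33
Column B: 2.61×0 + 18.1×2.72 + (z_c − 2.61 − 18.1)×3.33
The z_c×3.33 term appears on both sides and cancels. Collect the known terms of each column as K = Σ(ρt)_known − 3.33 × (depth of known layers): K_A = 82.076 − 3.33×28.4 = −12.496; K_B = 49.232 − 3.33×(2.61 + 18.1) = −19.7323.
Balance: K_A − x×(3.33 − 0.909) = K_B, so x = (K_A − K_B)/(3.33 − 0.909) = 7.2363/2.421 = 2.99 km.

2.99 km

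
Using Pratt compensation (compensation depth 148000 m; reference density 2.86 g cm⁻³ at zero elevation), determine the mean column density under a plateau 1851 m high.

Pratt balance: ρ_ref D = ρ (D + h).
ρ = ρ_ref D/(D + h) = 2.86 × 148000 m/(148000 m + 1851 m) = 2.82 g cm⁻³.

2.82 g cm⁻³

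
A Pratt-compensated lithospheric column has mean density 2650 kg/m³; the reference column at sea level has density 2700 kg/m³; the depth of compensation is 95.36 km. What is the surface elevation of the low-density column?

1.8 km

ρ_ref D = ρ (D + h) → h = D (ρ_ref − ρ)/ρ.
h = 95.36 km × (2700 − 2650)/2650 = 1.8 km.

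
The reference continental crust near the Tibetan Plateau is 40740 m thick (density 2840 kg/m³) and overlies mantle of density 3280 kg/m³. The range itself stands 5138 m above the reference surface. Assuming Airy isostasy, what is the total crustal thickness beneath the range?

79000 m

Root depth r = h ρ_c / (ρ_m − ρ_c) = 5138 m × 2840 / 440 = 33160 m.
Total thickness = T + h + r = 40740 m + 5138 m + 33160 m = 79000 m.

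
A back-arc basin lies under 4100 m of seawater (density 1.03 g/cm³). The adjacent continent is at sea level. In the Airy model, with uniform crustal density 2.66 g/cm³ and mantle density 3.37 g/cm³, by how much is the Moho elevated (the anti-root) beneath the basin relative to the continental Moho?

9410 m

Isostatic balance requires: replacing crust with seawater at the top is compensated by replacing crust with mantle at the base: d (ρ_c − ρ_w) = a (ρ_m − ρ_c).
a = d (ρ_c − ρ_w)/(ρ_m − ρ_c) = 4100 m × 1.63/0.71 = 9410 m.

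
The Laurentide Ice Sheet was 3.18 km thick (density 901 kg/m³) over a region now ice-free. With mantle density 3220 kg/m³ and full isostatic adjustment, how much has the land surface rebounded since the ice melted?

0.89 km

Removing the load lets mantle flow back in; uplift u satisfies ρ_ice t = ρ_m u.
u = t ρ_ice/ρ_m = 3.18 km × 901/3220 = 0.89 km.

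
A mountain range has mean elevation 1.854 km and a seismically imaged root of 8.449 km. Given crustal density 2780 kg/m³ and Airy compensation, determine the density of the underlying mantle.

3390 kg/m³

Airy balance: ρ_c h = (ρ_m − ρ_c) r → ρ_m = ρ_c (1 + h/r).
ρ_m = 2780 × (1 + 1.854 km/8.449 km) = 3390 kg/m³.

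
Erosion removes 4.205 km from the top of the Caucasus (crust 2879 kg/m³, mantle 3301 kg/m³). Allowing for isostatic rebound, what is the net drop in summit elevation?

0.538 km

Rebound u = e ρ_c/ρ_m = 4.205 km × 2879/3301 = 3.667 km.
Net surface drop = e − u = 4.205 km − 3.667 km = e (ρ_m − ρ_c)/ρ_m = 0.538 km.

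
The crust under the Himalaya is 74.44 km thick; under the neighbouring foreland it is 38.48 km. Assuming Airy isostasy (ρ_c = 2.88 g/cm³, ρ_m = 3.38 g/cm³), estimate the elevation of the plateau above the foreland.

Excess crust Δ = 74.44 km − 38.48 km = 35.96 km, split between elevation h and root r with h + r = Δ.
Airy balance ρ_c h = (ρ_m − ρ_c) r gives r = h ρ_c/(ρ_m − ρ_c), so h (1 + ρ_c/(ρ_m − ρ_c)) = Δ, i.e. h = Δ (ρ_m − ρ_c)/ρ_m.
h = 35.96 km × 0.5/3.38 = 5.32 km.

5.32 km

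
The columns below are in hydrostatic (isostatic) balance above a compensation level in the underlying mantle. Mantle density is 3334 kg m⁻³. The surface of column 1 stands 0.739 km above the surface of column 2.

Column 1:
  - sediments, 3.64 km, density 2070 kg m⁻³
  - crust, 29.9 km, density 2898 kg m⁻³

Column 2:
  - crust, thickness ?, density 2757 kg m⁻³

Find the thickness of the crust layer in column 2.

26.3 km

Take the compensation level at the base of the deeper column (depth z_c below the surface of column 1) and equate Σ ρ_i t_i down to z_c; mantle fills any gap and the z_c terms cancel.
Column 1: 3.64×2070 + 29.9×2898 + (z_c − 33.54)×3334
Column 2: 0.739×0 + x×2757 + (z_c − 0.739 − 0 − x)×3334
The z_c×3334 term appears on both sides and cancels. Collect the known terms of each column as K = Σ(ρt)_known − 3334 × (depth of known layers): K_1 = 94185 − 3334×33.54 = −17637.36; K_2 = 0 − 3334×(0.739 + 0) = −2463.826.
Balance: K_1 = K_2 − x×(3334 − 2757), so x = (K_2 − K_1)/(3334 − 2757) = 15173.5/577 = 26.3 km.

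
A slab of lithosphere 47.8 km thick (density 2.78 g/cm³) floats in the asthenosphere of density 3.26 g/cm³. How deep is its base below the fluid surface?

40.8 km

Draft d = t ρ_obj/ρ_fluid = 47.8 km × 2.78/3.26 = 40.8 km.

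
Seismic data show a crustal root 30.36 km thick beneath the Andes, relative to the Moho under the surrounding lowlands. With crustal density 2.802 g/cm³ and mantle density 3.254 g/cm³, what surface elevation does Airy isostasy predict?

4.9 km

By Archimedes' principle applied to the lithosphere: ρ_c h = (ρ_m − ρ_c) r.
h = r (ρ_m − ρ_c) / ρ_c = 30.36 km × (3.254 − 2.802) / 2.802 = 4.9 km.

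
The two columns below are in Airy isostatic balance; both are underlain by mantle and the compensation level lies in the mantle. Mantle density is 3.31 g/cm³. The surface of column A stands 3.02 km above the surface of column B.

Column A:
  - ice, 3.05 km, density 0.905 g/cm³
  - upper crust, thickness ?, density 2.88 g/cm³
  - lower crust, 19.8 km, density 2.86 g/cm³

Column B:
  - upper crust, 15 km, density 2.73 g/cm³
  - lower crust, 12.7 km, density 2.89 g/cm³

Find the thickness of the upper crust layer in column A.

18.1 km

Take the compensation level at the base of the deeper column (depth z_c below the surface of column A) and equate Σ ρ_i t_i down to z_c; mantle fills any gap and the z_c terms cancel.
Column A: 3.05×0.905 + x×2.88 + 19.8×2.86 + (z_c − 22.85 − x)×3.31
Column B: 3.02×0 + 15×2.73 + 12.7×2.89 + (z_c − 3.02 − 27.7)×3.31
The z_c×3.31 term appears on both sides and cancels. Collect the known terms of each column as K = Σ(ρt)_known − 3.31 × (depth of known layers): K_A = 59.38825 − 3.31×22.85 = −16.24525; K_B = 77.653 − 3.31×(3.02 + 27.7) = −24.0302.
Balance: K_A − x×(3.31 − 2.88) = K_B, so x = (K_A − K_B)/(3.31 − 2.88) = 7.78495/0.43 = 18.1 km.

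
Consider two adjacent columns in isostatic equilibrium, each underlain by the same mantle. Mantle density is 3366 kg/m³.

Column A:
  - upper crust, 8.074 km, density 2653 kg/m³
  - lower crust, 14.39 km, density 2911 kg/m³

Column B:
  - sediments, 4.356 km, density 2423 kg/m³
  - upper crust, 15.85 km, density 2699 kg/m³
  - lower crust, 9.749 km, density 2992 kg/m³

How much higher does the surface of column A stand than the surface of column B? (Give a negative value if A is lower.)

For any compensation level in the mantle, the mantle terms cancel and isostasy reduces to e = (Σt_A − Σt_B) − (Σ(ρt)_A − Σ(ρt)_B) / ρ_m.
Σt_A = 22.464 km; Σt_B = 29.955 km; Σ(ρt)_A = 63309.612; Σ(ρt)_B = 82502.746 (in km·kg/m³).
e = (22.464 − 29.955) − (63309.612 − 82502.746) / 3366 = −1.79 km.

−1.79 km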